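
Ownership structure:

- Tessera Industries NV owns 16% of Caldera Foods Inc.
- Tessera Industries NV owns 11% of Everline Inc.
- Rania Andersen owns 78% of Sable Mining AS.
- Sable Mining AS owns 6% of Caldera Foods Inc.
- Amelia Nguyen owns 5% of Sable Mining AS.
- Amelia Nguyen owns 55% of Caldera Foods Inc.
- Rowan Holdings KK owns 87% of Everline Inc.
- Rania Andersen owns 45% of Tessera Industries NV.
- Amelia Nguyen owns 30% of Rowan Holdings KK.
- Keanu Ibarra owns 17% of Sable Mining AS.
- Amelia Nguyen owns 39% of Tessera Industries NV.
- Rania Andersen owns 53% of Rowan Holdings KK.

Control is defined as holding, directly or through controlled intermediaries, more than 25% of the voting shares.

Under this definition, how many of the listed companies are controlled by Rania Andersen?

4

Rania holds 53% of Rowan, so Rania controls Rowan.
Rania holds 45% of Tessera, so Rania controls Tessera.
Rania holds 78% of Sable, so Rania controls Sable.
Rowan and Tessera together hold 87% + 11% = 98% of Everline, so Rania controls Everline.
No other company's threshold is met.
Rania controls 4 companies.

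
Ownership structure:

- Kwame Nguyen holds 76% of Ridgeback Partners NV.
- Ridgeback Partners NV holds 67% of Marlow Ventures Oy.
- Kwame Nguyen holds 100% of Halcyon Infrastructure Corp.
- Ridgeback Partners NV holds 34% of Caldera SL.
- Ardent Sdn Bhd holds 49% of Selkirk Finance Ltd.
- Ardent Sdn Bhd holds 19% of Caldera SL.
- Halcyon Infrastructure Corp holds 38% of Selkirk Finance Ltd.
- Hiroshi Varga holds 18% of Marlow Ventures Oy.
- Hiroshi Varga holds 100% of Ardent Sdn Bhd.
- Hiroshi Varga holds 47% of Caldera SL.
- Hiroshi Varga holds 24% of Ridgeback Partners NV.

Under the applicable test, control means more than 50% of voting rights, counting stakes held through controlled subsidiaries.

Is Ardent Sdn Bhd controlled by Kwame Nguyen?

No

Kwame holds 76% of Ridgeback, so Kwame controls Ridgeback.
Kwame holds 100% of Halcyon, so Kwame controls Halcyon.
Ridgeback holds 67% of Marlow, so Kwame controls Marlow.
Neither Kwame nor any entity Kwame controls holds any voting interest in Ardent.
So Kwame does not control Ardent.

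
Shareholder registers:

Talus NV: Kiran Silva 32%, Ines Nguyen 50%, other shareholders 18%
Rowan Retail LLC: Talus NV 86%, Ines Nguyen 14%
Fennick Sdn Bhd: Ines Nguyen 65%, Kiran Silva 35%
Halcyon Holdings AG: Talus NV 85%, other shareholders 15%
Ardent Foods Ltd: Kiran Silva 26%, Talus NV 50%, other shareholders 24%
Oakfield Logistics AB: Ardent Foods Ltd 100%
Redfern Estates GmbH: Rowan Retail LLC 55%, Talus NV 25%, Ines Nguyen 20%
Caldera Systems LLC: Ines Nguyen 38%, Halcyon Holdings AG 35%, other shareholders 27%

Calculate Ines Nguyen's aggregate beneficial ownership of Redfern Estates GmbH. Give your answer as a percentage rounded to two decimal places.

Ines reaches Redfern along 4 paths.
Via Talus → Rowan: 50% × 86% × 55% = 23.65%.
Via Rowan: 14% × 55% = 7.7%.
Via Talus: 50% × 25% = 12.5%.
Direct stake: 20% = 20%.
Total: 23.65% + 7.7% + 12.5% + 20% = 63.85%.

63.85%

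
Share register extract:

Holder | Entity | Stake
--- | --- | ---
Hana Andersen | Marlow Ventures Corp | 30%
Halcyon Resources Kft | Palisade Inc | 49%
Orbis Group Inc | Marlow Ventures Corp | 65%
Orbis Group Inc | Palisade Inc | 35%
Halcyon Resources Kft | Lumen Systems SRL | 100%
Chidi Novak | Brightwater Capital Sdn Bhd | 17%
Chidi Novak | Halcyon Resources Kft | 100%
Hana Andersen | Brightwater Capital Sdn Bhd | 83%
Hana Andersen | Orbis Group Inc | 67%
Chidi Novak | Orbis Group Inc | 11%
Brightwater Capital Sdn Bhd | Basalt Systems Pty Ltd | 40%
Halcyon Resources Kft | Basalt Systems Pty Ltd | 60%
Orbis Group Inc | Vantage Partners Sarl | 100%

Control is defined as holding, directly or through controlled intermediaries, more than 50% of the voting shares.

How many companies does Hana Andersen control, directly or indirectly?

Hana holds 83% of Brightwater, so Hana controls Brightwater.
Hana holds 67% of Orbis, so Hana controls Orbis.
Hana and Orbis together hold 30% + 65% = 95% of Marlow, so Hana controls Marlow.
Orbis holds 100% of Vantage, so Hana controls Vantage.
No other company's threshold is met.
Hana controls 4 companies.

4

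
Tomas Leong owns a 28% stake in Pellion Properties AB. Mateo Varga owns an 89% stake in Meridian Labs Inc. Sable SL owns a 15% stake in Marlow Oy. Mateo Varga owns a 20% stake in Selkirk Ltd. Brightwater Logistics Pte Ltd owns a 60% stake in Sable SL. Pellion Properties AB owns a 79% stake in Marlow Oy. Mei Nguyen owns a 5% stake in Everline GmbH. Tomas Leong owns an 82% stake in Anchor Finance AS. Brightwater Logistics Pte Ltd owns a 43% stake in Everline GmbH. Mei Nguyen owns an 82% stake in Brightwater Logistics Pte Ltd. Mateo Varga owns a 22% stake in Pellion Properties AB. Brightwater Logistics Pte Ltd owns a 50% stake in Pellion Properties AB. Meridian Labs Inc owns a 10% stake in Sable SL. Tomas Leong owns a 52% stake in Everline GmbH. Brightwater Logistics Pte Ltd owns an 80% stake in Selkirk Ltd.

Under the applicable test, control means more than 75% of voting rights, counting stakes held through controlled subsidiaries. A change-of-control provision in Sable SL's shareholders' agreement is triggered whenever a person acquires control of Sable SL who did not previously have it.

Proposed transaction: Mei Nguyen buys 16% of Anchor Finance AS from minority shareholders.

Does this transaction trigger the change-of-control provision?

No

The purchase changes only Mei's holdings, so Mei is the only person who could newly come to control Sable.
Mei holds 82% of Brightwater, so Mei controls Brightwater.
Brightwater holds 80% of Selkirk, so Mei controls Selkirk.
In Sable, Mei's side holds only 60%, not > 75%.
So before the transaction, Mei does not control Sable.
After the purchase, Mei holds 16% of Anchor directly.
Mei's side now holds 16% of Anchor, not > 75%, so Mei still does not control Anchor.
After the transaction, Mei's side holds 60% of Sable, not > 75%, so Mei still does not control Sable.
No new person acquires control, so the clause is not triggered.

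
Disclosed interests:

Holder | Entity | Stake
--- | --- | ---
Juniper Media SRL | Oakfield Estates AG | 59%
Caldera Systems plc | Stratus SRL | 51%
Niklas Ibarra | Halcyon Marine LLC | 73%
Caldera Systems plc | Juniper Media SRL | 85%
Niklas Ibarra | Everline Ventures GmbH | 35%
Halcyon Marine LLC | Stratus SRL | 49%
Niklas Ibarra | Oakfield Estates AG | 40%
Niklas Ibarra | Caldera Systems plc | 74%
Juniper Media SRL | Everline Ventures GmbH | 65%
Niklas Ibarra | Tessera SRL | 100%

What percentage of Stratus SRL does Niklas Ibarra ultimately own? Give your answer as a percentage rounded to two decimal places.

73.51%

Niklas reaches Stratus along 2 paths.
Via Halcyon: 73% × 49% = 35.77%.
Via Caldera: 74% × 51% = 37.74%.
Total: 35.77% + 37.74% = 73.51%.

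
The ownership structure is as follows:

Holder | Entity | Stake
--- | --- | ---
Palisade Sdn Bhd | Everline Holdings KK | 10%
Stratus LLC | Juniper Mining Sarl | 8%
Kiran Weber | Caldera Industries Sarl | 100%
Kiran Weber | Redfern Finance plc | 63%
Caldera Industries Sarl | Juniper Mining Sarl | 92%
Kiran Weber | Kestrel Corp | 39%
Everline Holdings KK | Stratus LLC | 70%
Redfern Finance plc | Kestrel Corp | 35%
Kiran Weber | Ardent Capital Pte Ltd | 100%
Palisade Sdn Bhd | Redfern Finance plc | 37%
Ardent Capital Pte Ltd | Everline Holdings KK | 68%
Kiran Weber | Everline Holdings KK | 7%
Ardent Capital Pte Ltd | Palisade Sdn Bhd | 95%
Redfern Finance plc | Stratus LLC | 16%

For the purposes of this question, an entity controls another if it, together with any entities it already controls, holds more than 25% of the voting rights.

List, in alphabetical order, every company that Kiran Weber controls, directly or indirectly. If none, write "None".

Kiran holds 100% of Ardent, so Kiran controls Ardent.
Kiran holds 100% of Caldera, so Kiran controls Caldera.
Ardent holds 95% of Palisade, so Kiran controls Palisade.
Palisade and Kiran together hold 37% + 63% = 100% of Redfern, so Kiran controls Redfern.
Kiran and Ardent and Palisade together hold 7% + 68% + 10% = 85% of Everline, so Kiran controls Everline.
Redfern and Kiran together hold 35% + 39% = 74% of Kestrel, so Kiran controls Kestrel.
Everline and Redfern together hold 70% + 16% = 86% of Stratus, so Kiran controls Stratus.
Caldera and Stratus together hold 92% + 8% = 100% of Juniper, so Kiran controls Juniper.

Ardent Capital Pte Ltd, Caldera Industries Sarl, Everline Holdings KK, Juniper Mining Sarl, Kestrel Corp, Palisade Sdn Bhd, Redfern Finance plc, Stratus LLC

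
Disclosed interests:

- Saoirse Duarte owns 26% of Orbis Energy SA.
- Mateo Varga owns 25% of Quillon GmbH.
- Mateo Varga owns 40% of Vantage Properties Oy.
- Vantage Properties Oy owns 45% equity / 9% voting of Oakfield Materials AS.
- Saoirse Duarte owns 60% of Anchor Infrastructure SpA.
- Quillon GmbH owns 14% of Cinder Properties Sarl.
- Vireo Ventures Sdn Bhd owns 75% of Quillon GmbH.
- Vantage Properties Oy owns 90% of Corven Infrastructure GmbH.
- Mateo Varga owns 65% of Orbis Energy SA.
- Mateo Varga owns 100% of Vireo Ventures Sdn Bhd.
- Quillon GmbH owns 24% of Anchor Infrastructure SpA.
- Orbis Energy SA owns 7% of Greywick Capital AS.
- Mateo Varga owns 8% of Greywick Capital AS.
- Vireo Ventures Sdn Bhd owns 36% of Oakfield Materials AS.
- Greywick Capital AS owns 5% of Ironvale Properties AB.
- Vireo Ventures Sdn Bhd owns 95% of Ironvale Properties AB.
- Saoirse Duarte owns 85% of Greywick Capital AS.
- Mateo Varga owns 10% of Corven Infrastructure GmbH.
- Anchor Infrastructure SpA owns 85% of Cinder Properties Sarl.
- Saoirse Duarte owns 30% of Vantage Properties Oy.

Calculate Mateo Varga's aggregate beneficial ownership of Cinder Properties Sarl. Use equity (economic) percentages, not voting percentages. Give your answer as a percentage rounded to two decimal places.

Mateo reaches Cinder along 4 paths.
Via Vireo → Quillon → Anchor: 100% × 75% × 24% × 85% = 15.3%.
Via Quillon → Anchor: 25% × 24% × 85% = 5.1%.
Via Vireo → Quillon: 100% × 75% × 14% = 10.5%.
Via Quillon: 25% × 14% = 3.5%.
Total: 15.3% + 5.1% + 10.5% + 3.5% = 34.4%.
Rounded: 34.40%.

34.40%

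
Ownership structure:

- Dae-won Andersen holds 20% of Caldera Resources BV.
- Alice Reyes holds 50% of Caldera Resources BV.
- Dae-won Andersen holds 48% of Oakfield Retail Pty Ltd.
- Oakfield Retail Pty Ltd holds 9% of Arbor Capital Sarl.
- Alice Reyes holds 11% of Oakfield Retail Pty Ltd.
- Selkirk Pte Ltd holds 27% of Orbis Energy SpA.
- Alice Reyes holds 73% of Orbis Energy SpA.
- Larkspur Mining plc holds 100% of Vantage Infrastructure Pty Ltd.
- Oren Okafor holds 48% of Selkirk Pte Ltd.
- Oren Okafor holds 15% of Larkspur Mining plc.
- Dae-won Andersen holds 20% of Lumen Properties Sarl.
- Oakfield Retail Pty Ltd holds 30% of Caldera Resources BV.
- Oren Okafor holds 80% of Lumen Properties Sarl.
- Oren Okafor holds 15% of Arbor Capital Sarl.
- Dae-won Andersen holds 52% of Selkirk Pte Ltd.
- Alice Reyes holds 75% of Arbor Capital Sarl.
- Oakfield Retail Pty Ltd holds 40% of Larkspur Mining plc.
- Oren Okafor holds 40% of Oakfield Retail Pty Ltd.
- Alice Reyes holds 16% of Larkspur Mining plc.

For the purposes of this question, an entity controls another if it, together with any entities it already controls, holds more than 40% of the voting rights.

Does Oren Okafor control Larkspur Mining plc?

Oren holds 48% of Selkirk, so Oren controls Selkirk.
Oren holds 80% of Lumen, so Oren controls Lumen.
In Larkspur, Oren's side holds only 15%, not > 40%.
So Oren does not control Larkspur.

No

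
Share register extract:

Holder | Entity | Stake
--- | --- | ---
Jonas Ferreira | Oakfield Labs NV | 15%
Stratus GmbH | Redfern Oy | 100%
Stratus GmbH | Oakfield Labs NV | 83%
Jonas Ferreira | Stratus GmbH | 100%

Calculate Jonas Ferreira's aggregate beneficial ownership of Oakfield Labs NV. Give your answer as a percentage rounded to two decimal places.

98.00%

Jonas reaches Oakfield along 2 paths.
Direct stake: 15% = 15%.
Via Stratus: 100% × 83% = 83%.
Total: 15% + 83% = 98%.
Rounded: 98.00%.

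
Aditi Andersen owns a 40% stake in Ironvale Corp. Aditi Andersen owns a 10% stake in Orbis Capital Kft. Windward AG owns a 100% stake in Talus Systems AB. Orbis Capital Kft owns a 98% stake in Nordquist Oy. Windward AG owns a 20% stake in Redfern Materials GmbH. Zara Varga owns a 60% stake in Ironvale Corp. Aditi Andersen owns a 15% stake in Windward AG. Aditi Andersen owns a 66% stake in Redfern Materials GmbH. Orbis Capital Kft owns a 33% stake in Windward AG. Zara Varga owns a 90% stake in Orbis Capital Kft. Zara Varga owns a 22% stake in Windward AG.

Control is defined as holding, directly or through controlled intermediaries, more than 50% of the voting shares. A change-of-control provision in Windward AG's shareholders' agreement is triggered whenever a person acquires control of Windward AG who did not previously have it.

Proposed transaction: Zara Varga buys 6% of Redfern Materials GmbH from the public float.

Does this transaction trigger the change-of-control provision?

The purchase changes only Zara's holdings, so Zara is the only person who could newly come to control Windward.
Zara holds 90% of Orbis, so Zara controls Orbis.
Orbis and Zara together hold 33% + 22% = 55% of Windward, so Zara controls Windward.
So Zara already controls Windward before the transaction.
After the purchase, Zara holds 6% of Redfern directly.
Zara controlled Windward already, so this is not a new person acquiring control; every other person's position is unchanged or reduced.
No new person acquires control, so the clause is not triggered.

No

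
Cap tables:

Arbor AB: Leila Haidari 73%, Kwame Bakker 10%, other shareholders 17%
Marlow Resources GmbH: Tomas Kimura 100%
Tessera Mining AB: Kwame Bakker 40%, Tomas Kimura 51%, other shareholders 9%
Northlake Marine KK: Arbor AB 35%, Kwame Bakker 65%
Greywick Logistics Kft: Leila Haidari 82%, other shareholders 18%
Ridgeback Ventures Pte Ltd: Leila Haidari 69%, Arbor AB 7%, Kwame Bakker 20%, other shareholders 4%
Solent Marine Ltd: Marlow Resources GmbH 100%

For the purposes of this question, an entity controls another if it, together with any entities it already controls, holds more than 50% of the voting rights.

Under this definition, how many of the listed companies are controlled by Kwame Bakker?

Kwame holds 65% of Northlake, so Kwame controls Northlake.
No other company's threshold is met.
Kwame controls 1 company.

1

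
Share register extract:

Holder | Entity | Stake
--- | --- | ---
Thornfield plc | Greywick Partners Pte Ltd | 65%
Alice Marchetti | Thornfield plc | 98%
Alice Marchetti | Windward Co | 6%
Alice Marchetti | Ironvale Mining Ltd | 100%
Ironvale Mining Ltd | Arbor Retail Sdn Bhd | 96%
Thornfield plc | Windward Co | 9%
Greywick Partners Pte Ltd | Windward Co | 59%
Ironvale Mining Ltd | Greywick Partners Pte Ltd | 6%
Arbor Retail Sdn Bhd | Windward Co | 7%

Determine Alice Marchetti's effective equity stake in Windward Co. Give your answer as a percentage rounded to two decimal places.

62.66%

Alice reaches Windward along 5 paths.
Direct stake: 6% = 6%.
Via Ironvale → Greywick: 100% × 6% × 59% = 3.54%.
Via Thornfield → Greywick: 98% × 65% × 59% = 37.583%.
Via Ironvale → Arbor: 100% × 96% × 7% = 6.72%.
Via Thornfield: 98% × 9% = 8.82%.
Total: 6% + 3.54% + 37.583% + 6.72% + 8.82% = 62.663%.
Rounded: 62.66%.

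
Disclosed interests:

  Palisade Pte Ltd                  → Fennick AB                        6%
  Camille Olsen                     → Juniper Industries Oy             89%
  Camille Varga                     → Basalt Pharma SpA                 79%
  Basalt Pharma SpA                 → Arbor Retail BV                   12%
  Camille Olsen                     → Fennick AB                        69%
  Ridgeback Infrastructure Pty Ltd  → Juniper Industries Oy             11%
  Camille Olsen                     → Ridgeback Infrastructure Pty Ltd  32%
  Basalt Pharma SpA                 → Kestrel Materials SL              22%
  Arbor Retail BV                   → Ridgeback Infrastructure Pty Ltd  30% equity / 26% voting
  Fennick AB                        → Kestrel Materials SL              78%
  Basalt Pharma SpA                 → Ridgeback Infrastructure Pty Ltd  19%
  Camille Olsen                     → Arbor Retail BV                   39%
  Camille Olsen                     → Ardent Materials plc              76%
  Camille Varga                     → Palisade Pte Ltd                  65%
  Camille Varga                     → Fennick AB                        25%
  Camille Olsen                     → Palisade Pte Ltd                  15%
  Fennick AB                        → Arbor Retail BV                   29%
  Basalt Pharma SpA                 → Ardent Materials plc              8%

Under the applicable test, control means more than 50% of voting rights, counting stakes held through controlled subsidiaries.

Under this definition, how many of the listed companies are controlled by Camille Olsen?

6

Camille Olsen holds 69% of Fennick, so Camille Olsen controls Fennick.
Fennick holds 78% of Kestrel, so Camille Olsen controls Kestrel.
Fennick and Camille Olsen together hold 29% + 39% = 68% of Arbor, so Camille Olsen controls Arbor.
Camille Olsen and Arbor together hold 32% + 26% = 58% of Ridgeback, so Camille Olsen controls Ridgeback.
Camille Olsen holds 76% of Ardent, so Camille Olsen controls Ardent.
Camille Olsen and Ridgeback together hold 89% + 11% = 100% of Juniper, so Camille Olsen controls Juniper.
No other company's threshold is met.
Camille Olsen controls 6 companies.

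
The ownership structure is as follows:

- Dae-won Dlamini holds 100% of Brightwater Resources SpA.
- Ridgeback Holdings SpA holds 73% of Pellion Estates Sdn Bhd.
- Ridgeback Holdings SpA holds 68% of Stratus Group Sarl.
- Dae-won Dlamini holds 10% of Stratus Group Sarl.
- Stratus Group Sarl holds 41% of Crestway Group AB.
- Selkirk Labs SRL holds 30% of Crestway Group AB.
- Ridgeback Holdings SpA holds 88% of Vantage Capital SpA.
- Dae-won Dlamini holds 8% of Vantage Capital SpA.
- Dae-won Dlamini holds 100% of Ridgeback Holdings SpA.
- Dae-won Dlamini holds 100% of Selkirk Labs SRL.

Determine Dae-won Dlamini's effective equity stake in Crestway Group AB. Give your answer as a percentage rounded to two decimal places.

61.98%

Dae-won reaches Crestway along 3 paths.
Via Selkirk: 100% × 30% = 30%.
Via Ridgeback → Stratus: 100% × 68% × 41% = 27.88%.
Via Stratus: 10% × 41% = 4.1%.
Total: 30% + 27.88% + 4.1% = 61.98%.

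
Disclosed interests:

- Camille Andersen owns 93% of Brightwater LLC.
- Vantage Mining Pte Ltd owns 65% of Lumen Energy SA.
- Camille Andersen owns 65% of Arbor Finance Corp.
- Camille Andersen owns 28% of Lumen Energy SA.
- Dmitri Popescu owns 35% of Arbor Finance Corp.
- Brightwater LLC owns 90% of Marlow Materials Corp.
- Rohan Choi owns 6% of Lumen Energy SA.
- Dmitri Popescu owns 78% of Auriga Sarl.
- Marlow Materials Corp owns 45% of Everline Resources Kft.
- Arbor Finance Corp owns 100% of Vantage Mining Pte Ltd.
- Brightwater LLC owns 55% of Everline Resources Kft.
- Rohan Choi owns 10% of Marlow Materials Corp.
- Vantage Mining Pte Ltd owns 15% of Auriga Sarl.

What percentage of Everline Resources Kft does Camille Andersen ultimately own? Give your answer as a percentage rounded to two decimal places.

Camille reaches Everline along 2 paths.
Via Brightwater: 93% × 55% = 51.15%.
Via Brightwater → Marlow: 93% × 90% × 45% = 37.665%.
Total: 51.15% + 37.665% = 88.815%.
Rounded: 88.82%.

88.82%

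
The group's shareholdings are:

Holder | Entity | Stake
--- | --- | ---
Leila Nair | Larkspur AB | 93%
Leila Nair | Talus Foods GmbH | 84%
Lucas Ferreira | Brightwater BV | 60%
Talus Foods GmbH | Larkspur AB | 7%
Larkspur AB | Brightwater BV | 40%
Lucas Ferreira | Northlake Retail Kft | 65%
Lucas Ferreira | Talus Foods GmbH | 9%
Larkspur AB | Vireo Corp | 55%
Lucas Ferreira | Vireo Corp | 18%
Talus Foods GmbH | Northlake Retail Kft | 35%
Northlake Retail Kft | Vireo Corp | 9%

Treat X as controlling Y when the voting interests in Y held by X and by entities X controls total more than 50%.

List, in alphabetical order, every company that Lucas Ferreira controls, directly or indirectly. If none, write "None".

Brightwater BV, Northlake Retail Kft

Lucas holds 65% of Northlake, so Lucas controls Northlake.
Lucas holds 60% of Brightwater, so Lucas controls Brightwater.
No other company's threshold is met.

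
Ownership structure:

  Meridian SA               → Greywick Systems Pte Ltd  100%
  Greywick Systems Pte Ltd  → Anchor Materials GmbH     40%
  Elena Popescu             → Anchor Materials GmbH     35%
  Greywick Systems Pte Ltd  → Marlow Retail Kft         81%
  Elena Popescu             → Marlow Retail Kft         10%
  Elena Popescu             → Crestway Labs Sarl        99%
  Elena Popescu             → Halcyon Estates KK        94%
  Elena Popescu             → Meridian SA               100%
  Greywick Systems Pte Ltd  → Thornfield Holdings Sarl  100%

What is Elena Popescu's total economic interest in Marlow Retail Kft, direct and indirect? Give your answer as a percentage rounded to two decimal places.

91.00%

Elena reaches Marlow along 2 paths.
Via Meridian → Greywick: 100% × 100% × 81% = 81%.
Direct stake: 10% = 10%.
Total: 81% + 10% = 91%.
Rounded: 91.00%.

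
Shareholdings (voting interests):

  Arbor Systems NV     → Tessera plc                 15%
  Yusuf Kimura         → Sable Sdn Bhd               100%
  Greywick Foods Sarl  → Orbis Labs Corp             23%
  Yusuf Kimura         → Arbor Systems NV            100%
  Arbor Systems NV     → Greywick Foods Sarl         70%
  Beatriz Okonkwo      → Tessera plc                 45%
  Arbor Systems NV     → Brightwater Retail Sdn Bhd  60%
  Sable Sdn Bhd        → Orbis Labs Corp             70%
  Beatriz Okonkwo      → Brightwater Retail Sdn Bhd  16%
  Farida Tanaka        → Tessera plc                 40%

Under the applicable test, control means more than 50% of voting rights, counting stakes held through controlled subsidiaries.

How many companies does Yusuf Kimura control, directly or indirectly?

5

Yusuf holds 100% of Arbor, so Yusuf controls Arbor.
Yusuf holds 100% of Sable, so Yusuf controls Sable.
Arbor holds 70% of Greywick, so Yusuf controls Greywick.
Sable and Greywick together hold 70% + 23% = 93% of Orbis, so Yusuf controls Orbis.
Arbor holds 60% of Brightwater, so Yusuf controls Brightwater.
No other company's threshold is met.
Yusuf controls 5 companies.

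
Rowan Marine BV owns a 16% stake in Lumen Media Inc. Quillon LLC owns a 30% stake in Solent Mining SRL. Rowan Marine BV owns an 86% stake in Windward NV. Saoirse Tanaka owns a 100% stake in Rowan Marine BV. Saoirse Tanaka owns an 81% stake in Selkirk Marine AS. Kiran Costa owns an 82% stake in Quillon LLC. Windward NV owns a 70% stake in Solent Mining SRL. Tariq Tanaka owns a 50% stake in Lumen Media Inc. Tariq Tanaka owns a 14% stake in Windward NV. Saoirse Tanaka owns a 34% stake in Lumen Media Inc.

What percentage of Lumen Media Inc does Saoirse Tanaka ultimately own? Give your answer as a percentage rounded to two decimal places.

Saoirse reaches Lumen along 2 paths.
Direct stake: 34% = 34%.
Via Rowan: 100% × 16% = 16%.
Total: 34% + 16% = 50%.
Rounded: 50.00%.

50.00%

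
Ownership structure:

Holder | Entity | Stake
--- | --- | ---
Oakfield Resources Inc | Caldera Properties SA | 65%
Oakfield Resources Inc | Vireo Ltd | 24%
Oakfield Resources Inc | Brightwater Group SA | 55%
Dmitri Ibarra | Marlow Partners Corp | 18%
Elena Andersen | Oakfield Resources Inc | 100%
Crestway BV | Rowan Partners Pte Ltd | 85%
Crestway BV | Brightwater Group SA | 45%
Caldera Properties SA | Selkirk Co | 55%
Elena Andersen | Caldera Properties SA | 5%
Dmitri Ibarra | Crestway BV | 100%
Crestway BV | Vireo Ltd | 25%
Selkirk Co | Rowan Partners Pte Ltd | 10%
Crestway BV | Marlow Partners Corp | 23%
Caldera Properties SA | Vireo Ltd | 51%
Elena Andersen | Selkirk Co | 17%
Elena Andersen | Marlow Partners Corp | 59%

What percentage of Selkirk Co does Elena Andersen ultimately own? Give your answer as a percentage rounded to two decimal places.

Elena reaches Selkirk along 3 paths.
Direct stake: 17% = 17%.
Via Oakfield → Caldera: 100% × 65% × 55% = 35.75%.
Via Caldera: 5% × 55% = 2.75%.
Total: 17% + 35.75% + 2.75% = 55.5%.
Rounded: 55.50%.

55.50%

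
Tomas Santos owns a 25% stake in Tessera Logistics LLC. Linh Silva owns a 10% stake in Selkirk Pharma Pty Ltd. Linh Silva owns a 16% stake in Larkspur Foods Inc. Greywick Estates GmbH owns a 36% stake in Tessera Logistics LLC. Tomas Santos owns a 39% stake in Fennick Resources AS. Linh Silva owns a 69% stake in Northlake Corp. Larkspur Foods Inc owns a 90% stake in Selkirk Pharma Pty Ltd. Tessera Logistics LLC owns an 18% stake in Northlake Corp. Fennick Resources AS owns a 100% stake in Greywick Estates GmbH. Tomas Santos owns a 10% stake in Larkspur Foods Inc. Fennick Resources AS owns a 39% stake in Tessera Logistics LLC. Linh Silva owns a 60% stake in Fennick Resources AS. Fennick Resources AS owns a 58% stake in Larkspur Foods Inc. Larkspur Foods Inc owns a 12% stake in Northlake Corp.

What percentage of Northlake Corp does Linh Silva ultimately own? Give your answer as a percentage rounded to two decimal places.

Linh reaches Northlake along 5 paths.
Via Larkspur: 16% × 12% = 1.92%.
Via Fennick → Larkspur: 60% × 58% × 12% = 4.176%.
Via Fennick → Greywick → Tessera: 60% × 100% × 36% × 18% = 3.888%.
Via Fennick → Tessera: 60% × 39% × 18% = 4.212%.
Direct stake: 69% = 69%.
Total: 1.92% + 4.176% + 3.888% + 4.212% + 69% = 83.196%.
Rounded: 83.20%.

83.20%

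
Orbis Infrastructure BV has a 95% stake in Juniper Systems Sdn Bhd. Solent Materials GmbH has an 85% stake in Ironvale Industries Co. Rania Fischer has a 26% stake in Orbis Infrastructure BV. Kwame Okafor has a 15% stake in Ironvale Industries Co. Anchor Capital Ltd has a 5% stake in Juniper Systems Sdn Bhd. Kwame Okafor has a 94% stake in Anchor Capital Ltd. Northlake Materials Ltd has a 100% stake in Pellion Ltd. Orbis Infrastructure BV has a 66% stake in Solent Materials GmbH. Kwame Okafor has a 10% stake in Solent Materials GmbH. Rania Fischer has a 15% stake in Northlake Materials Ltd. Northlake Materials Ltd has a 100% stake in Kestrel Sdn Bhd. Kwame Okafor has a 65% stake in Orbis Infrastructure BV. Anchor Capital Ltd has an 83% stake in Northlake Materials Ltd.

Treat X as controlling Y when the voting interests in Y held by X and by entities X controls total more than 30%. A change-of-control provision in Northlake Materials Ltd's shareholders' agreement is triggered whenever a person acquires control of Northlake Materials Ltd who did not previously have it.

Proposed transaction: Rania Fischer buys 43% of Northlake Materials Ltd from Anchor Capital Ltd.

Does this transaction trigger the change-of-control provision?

Yes

The purchase adds only to Rania's holdings (Anchor's stake shrinks), so Rania is the only person who could newly come to control Northlake.
Rania's largest direct stake is 26% in Orbis, which does not meet the threshold, so Rania controls no company.
In Northlake, Rania's side holds only 15%, not > 30%.
So before the transaction, Rania does not control Northlake.
After the purchase, Rania's direct stake in Northlake rises to 15% + 43% = 58%, and Anchor's stake falls to 40%.
Rania holds 58% of Northlake, so Rania controls Northlake.
Rania did not control Northlake before and does after, so the clause is triggered.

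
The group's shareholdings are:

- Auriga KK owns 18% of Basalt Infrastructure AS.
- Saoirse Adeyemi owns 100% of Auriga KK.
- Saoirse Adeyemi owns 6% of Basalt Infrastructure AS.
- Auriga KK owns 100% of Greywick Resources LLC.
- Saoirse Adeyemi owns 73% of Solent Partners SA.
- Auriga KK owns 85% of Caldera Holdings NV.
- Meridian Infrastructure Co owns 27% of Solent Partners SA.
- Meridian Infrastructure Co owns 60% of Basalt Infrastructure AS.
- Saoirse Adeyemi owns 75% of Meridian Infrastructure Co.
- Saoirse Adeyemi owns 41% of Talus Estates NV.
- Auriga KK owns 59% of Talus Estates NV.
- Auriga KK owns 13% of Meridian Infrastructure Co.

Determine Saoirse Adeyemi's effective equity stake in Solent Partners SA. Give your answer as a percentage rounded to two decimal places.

96.76%

Saoirse reaches Solent along 3 paths.
Direct stake: 73% = 73%.
Via Auriga → Meridian: 100% × 13% × 27% = 3.51%.
Via Meridian: 75% × 27% = 20.25%.
Total: 73% + 3.51% + 20.25% = 96.76%.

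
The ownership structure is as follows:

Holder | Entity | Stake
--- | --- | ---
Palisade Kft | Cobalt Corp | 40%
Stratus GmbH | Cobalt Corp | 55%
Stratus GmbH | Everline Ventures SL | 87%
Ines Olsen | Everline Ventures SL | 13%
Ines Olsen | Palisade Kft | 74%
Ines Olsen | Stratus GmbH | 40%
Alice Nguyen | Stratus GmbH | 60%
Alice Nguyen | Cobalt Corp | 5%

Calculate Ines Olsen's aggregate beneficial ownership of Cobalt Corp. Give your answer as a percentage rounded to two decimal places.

Ines reaches Cobalt along 2 paths.
Via Stratus: 40% × 55% = 22%.
Via Palisade: 74% × 40% = 29.6%.
Total: 22% + 29.6% = 51.6%.
Rounded: 51.60%.

51.60%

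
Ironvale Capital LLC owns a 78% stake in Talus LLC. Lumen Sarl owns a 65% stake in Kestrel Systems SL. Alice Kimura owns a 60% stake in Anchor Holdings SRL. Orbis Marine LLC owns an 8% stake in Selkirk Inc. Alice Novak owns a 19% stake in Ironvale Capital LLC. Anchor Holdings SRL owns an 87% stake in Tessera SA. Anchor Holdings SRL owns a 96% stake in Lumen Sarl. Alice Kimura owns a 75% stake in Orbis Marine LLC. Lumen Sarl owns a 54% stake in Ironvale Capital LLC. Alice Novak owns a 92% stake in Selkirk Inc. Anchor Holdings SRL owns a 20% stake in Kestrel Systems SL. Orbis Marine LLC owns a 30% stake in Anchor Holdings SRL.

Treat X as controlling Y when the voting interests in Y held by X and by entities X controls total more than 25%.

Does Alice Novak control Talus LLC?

Alice Novak holds 92% of Selkirk, so Alice Novak controls Selkirk.
Neither Alice Novak nor any entity Alice Novak controls holds any voting interest in Talus.
So Alice Novak does not control Talus.

No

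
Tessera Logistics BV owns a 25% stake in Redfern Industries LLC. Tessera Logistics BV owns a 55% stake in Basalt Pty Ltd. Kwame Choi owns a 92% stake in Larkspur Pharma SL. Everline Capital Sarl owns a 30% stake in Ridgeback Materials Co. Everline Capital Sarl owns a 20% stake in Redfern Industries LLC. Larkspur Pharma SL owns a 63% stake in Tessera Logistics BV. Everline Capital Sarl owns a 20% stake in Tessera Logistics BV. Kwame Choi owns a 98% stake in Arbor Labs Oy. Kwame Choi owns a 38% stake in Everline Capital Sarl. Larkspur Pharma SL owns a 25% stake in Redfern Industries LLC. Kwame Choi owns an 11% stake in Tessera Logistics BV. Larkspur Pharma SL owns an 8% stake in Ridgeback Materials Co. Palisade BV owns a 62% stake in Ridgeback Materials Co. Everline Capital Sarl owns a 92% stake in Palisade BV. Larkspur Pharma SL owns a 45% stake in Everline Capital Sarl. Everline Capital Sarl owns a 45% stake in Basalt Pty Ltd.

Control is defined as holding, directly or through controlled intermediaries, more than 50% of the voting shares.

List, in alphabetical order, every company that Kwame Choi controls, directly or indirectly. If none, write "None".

Arbor Labs Oy, Basalt Pty Ltd, Everline Capital Sarl, Larkspur Pharma SL, Palisade BV, Redfern Industries LLC, Ridgeback Materials Co, Tessera Logistics BV

Kwame holds 92% of Larkspur, so Kwame controls Larkspur.
Larkspur and Kwame together hold 45% + 38% = 83% of Everline, so Kwame controls Everline.
Kwame and Larkspur and Everline together hold 11% + 63% + 20% = 94% of Tessera, so Kwame controls Tessera.
Everline holds 92% of Palisade, so Kwame controls Palisade.
Larkspur and Tessera and Everline together hold 25% + 25% + 20% = 70% of Redfern, so Kwame controls Redfern.
Kwame holds 98% of Arbor, so Kwame controls Arbor.
Everline and Tessera together hold 45% + 55% = 100% of Basalt, so Kwame controls Basalt.
Palisade and Larkspur and Everline together hold 62% + 8% + 30% = 100% of Ridgeback, so Kwame controls Ridgeback.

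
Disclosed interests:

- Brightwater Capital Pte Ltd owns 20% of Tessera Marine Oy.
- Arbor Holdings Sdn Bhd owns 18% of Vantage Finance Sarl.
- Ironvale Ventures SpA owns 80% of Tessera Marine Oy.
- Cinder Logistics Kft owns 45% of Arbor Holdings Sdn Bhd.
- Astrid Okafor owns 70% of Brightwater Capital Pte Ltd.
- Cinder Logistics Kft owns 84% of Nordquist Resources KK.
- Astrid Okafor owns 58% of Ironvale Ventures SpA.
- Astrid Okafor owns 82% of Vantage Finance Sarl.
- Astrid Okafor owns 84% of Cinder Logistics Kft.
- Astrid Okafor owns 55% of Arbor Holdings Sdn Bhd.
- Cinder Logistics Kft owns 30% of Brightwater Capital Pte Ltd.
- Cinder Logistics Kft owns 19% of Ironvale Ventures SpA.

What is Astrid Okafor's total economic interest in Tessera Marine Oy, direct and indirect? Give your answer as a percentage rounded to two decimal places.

Astrid reaches Tessera along 4 paths.
Via Cinder → Brightwater: 84% × 30% × 20% = 5.04%.
Via Brightwater: 70% × 20% = 14%.
Via Ironvale: 58% × 80% = 46.4%.
Via Cinder → Ironvale: 84% × 19% × 80% = 12.768%.
Total: 5.04% + 14% + 46.4% + 12.768% = 78.208%.
Rounded: 78.21%.

78.21%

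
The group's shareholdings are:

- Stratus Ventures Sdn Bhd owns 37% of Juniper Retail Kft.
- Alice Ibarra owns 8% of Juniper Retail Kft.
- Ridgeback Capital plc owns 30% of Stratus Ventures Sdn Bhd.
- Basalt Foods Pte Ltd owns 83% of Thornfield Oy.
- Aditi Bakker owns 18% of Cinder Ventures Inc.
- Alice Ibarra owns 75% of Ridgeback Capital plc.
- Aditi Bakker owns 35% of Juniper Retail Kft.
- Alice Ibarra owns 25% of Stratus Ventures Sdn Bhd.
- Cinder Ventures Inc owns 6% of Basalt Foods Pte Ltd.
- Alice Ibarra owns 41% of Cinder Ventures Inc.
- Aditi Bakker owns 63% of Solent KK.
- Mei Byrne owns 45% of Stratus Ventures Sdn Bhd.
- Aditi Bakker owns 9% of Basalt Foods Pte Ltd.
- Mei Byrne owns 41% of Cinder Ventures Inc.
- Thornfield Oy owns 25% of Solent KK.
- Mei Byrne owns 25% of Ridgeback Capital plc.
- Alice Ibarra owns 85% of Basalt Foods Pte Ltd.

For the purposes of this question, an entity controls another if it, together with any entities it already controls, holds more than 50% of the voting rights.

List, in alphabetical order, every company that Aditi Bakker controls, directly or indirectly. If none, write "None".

Solent KK

Aditi holds 63% of Solent, so Aditi controls Solent.
No other company's threshold is met.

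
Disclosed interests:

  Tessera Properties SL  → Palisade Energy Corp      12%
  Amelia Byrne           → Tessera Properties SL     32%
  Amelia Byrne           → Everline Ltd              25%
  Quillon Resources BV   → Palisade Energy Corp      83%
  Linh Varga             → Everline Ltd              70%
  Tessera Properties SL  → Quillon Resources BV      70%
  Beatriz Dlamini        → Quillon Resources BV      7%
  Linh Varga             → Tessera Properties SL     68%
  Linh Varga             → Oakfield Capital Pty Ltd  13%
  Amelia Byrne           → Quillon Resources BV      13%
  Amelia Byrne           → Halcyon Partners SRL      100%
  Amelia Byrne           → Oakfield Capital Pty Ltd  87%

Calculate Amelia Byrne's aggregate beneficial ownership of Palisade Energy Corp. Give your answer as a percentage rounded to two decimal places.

33.22%

Amelia reaches Palisade along 3 paths.
Via Tessera: 32% × 12% = 3.84%.
Via Tessera → Quillon: 32% × 70% × 83% = 18.592%.
Via Quillon: 13% × 83% = 10.79%.
Total: 3.84% + 18.592% + 10.79% = 33.222%.
Rounded: 33.22%.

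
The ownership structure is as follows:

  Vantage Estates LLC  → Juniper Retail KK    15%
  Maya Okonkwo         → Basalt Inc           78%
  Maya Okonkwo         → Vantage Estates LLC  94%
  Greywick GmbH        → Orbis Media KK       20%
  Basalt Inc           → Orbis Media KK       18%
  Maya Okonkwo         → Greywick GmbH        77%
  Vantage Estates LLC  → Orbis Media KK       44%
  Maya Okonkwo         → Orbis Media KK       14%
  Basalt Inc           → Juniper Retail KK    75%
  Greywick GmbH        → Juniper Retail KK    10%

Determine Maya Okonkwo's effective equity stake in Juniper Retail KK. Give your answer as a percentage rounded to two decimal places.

Maya reaches Juniper along 3 paths.
Via Vantage: 94% × 15% = 14.1%.
Via Greywick: 77% × 10% = 7.7%.
Via Basalt: 78% × 75% = 58.5%.
Total: 14.1% + 7.7% + 58.5% = 80.3%.
Rounded: 80.30%.

80.30%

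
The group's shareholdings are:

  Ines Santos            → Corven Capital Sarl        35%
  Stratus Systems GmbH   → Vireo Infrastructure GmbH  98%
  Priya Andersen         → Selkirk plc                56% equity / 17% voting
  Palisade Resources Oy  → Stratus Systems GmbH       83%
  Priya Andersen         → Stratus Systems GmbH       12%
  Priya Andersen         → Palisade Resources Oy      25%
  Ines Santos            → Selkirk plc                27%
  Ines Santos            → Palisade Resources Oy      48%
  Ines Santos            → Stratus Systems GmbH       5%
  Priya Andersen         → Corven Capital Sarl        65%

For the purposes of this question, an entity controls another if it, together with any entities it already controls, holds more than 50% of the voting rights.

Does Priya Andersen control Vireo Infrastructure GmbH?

No

Priya holds 65% of Corven, so Priya controls Corven.
Neither Priya nor any entity Priya controls holds any voting interest in Vireo.
So Priya does not control Vireo.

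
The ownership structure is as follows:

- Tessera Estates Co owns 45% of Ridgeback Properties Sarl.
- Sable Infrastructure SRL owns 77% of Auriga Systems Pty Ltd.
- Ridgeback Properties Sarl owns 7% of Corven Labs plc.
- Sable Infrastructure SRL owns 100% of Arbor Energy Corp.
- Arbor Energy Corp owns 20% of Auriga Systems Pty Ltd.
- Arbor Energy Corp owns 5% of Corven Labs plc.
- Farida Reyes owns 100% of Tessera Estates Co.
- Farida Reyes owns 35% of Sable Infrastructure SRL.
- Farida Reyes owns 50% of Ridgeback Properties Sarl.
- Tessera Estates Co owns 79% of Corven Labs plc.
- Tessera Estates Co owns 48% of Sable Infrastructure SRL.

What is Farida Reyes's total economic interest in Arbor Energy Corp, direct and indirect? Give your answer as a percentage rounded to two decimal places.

83.00%

Farida reaches Arbor along 2 paths.
Via Sable: 35% × 100% = 35%.
Via Tessera → Sable: 100% × 48% × 100% = 48%.
Total: 35% + 48% = 83%.
Rounded: 83.00%.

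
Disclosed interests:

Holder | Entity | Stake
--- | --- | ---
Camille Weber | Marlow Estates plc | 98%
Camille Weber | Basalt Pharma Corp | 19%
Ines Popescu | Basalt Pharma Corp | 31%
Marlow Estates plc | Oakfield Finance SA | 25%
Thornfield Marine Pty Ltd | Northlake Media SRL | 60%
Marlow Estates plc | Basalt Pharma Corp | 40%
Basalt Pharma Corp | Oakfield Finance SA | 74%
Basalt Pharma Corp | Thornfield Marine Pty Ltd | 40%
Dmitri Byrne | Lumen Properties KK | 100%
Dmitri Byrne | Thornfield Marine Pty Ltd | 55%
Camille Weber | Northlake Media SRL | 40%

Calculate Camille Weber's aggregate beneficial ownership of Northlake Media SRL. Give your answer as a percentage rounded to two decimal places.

53.97%

Camille reaches Northlake along 3 paths.
Via Basalt → Thornfield: 19% × 40% × 60% = 4.56%.
Via Marlow → Basalt → Thornfield: 98% × 40% × 40% × 60% = 9.408%.
Direct stake: 40% = 40%.
Total: 4.56% + 9.408% + 40% = 53.968%.
Rounded: 53.97%.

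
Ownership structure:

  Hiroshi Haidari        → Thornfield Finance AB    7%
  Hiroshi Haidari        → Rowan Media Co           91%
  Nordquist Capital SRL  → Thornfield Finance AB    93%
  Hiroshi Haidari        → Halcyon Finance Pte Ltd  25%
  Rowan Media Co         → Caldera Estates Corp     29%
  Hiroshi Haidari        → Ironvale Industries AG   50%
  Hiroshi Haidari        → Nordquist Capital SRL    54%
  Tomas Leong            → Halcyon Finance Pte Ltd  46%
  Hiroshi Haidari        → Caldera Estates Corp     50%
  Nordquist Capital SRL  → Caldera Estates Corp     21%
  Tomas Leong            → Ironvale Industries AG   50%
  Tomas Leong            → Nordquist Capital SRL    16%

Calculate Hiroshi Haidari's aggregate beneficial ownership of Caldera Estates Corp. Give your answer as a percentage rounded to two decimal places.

87.73%

Hiroshi reaches Caldera along 3 paths.
Direct stake: 50% = 50%.
Via Nordquist: 54% × 21% = 11.34%.
Via Rowan: 91% × 29% = 26.39%.
Total: 50% + 11.34% + 26.39% = 87.73%.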